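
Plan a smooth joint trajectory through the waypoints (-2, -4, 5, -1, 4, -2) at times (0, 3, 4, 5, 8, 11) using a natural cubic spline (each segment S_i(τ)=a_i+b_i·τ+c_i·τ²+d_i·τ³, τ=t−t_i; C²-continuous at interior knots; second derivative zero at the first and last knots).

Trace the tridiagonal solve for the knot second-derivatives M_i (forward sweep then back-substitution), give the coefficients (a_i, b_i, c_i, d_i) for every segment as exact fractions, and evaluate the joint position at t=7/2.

Δ: Δ0=-2/3, Δ1=9, Δ2=-6, Δ3=5/3, Δ4=-2
row 1: diag=8, rhs=58; c'=1/8, d'=29/4
row 2: denom=4−1·1/8=31/8; d'=(-90−1·29/4)/(31/8)=-778/31
row 3: denom=8−1·8/31=240/31; d'=(46−1·-778/31)/(240/31)=551/60
row 4: denom=12−3·31/80=867/80; d'=(-22−3·551/60)/(867/80)=-3964/867
back: M4=-3964/867
back: M3=551/60−31/80·-3964/867=3166/289
back: M2=-778/31−8/31·3166/289=-8070/289
back: M1=29/4−1/8·-8070/289=3104/289
M: M0=0, M1=3104/289, M2=-8070/289, M3=3166/289, M4=-3964/867, M5=0
seg 0: a=-2, c=M0/2=0, d=(M1−M0)/(6·3)=1552/2601, b=Δ0−h0·(2M0+M1)/6=-5234/867
seg 1: a=-4, c=M1/2=1552/289, d=(M2−M1)/(6·1)=-5587/867, b=Δ1−h1·(2M1+M2)/6=8734/867
seg 2: a=5, c=M2/2=-4035/289, d=(M3−M2)/(6·1)=5618/867, b=Δ2−h2·(2M2+M3)/6=1285/867
seg 3: a=-1, c=M3/2=1583/289, d=(M4−M3)/(6·3)=-6731/7803, b=Δ3−h3·(2M3+M4)/6=-6071/867
seg 4: a=4, c=M4/2=-1982/867, d=(M5−M4)/(6·3)=1982/7803, b=Δ4−h4·(2M4+M5)/6=2230/867
t_q=7/2 → seg 1, τ=1/2; S=-4+8734/867·τ+1552/289·τ²+-5587/867·τ³=3639/2312

  seg 0: a=-2 b=-5234/867 c=0 d=1552/2601
  seg 1: a=-4 b=8734/867 c=1552/289 d=-5587/867
  seg 2: a=5 b=1285/867 c=-4035/289 d=5618/867
  seg 3: a=-1 b=-6071/867 c=1583/289 d=-6731/7803
  seg 4: a=4 b=2230/867 c=-1982/867 d=1982/7803
S(7/2) = 3639/2312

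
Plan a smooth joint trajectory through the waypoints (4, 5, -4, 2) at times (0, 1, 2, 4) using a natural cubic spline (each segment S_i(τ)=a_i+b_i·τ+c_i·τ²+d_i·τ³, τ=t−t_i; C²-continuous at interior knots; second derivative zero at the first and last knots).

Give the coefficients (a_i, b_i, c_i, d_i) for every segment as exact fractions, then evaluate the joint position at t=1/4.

  seg 0: a=4 b=95/23 c=0 d=-72/23
  seg 1: a=5 b=-121/23 c=-216/23 d=130/23
  seg 2: a=-4 b=-163/23 c=174/23 d=-29/23
S(1/4) = 917/184

Δ: Δ0=1, Δ1=-9, Δ2=3
row 1: diag=4, rhs=-60; c'=1/4, d'=-15
row 2: denom=6−1·1/4=23/4; d'=(72−1·-15)/(23/4)=348/23
back: M2=348/23
back: M1=-15−1/4·348/23=-432/23
M: M0=0, M1=-432/23, M2=348/23, M3=0
seg 0: a=4, c=M0/2=0, d=(M1−M0)/(6·1)=-72/23, b=Δ0−h0·(2M0+M1)/6=95/23
seg 1: a=5, c=M1/2=-216/23, d=(M2−M1)/(6·1)=130/23, b=Δ1−h1·(2M1+M2)/6=-121/23
seg 2: a=-4, c=M2/2=174/23, d=(M3−M2)/(6·2)=-29/23, b=Δ2−h2·(2M2+M3)/6=-163/23
t_q=1/4 → seg 0, τ=1/4; S=4+95/23·τ+0·τ²+-72/23·τ³=917/184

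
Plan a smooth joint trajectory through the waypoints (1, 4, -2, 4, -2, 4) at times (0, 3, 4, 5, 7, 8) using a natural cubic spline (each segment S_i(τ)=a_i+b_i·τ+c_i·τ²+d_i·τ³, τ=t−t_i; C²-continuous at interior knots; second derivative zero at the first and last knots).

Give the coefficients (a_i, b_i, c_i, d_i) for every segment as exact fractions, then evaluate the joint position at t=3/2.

Δ: Δ0=1, Δ1=-6, Δ2=6, Δ3=-3, Δ4=6
row 1: diag=8, rhs=-42; c'=1/8, d'=-21/4
row 2: denom=4−1·1/8=31/8; d'=(72−1·-21/4)/(31/8)=618/31
row 3: denom=6−1·8/31=178/31; d'=(-54−1·618/31)/(178/31)=-1146/89
row 4: denom=6−2·31/89=472/89; d'=(54−2·-1146/89)/(472/89)=3549/236
back: M4=3549/236
back: M3=-1146/89−31/89·3549/236=-4275/236
back: M2=618/31−8/31·-4275/236=1452/59
back: M1=-21/4−1/8·1452/59=-1965/236
M: M0=0, M1=-1965/236, M2=1452/59, M3=-4275/236, M4=3549/236, M5=0
seg 0: a=1, c=M0/2=0, d=(M1−M0)/(6·3)=-655/1416, b=Δ0−h0·(2M0+M1)/6=2437/472
seg 1: a=4, c=M1/2=-1965/472, d=(M2−M1)/(6·1)=2591/472, b=Δ1−h1·(2M1+M2)/6=-1729/236
seg 2: a=-2, c=M2/2=726/59, d=(M3−M2)/(6·1)=-3361/472, b=Δ2−h2·(2M2+M3)/6=385/472
seg 3: a=4, c=M3/2=-4275/472, d=(M4−M3)/(6·2)=163/59, b=Δ3−h3·(2M3+M4)/6=959/236
seg 4: a=-2, c=M4/2=3549/472, d=(M5−M4)/(6·1)=-1183/472, b=Δ4−h4·(2M4+M5)/6=233/236
t_q=3/2 → seg 0, τ=3/2; S=1+2437/472·τ+0·τ²+-655/1416·τ³=27125/3776

  seg 0: a=1 b=2437/472 c=0 d=-655/1416
  seg 1: a=4 b=-1729/236 c=-1965/472 d=2591/472
  seg 2: a=-2 b=385/472 c=726/59 d=-3361/472
  seg 3: a=4 b=959/236 c=-4275/472 d=163/59
  seg 4: a=-2 b=233/236 c=3549/472 d=-1183/472
S(3/2) = 27125/3776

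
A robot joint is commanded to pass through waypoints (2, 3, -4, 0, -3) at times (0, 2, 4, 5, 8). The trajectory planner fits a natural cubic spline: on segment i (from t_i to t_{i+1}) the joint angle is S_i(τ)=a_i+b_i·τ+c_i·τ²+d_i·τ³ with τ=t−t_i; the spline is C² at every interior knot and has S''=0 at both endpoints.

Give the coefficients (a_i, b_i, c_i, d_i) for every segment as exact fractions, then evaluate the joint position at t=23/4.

  seg 0: a=2 b=101/43 c=0 d=-159/344
  seg 1: a=3 b=-275/86 c=-477/172 d=451/344
  seg 2: a=-4 b=62/43 c=219/43 d=-109/43
  seg 3: a=0 b=173/43 c=-108/43 d=12/43
S(23/4) = 1185/688

Δ: Δ0=1/2, Δ1=-7/2, Δ2=4, Δ3=-1
row 1: diag=8, rhs=-24; c'=1/4, d'=-3
row 2: denom=6−2·1/4=11/2; d'=(45−2·-3)/(11/2)=102/11
row 3: denom=8−1·2/11=86/11; d'=(-30−1·102/11)/(86/11)=-216/43
back: M3=-216/43
back: M2=102/11−2/11·-216/43=438/43
back: M1=-3−1/4·438/43=-477/86
M: M0=0, M1=-477/86, M2=438/43, M3=-216/43, M4=0
seg 0: a=2, c=M0/2=0, d=(M1−M0)/(6·2)=-159/344, b=Δ0−h0·(2M0+M1)/6=101/43
seg 1: a=3, c=M1/2=-477/172, d=(M2−M1)/(6·2)=451/344, b=Δ1−h1·(2M1+M2)/6=-275/86
seg 2: a=-4, c=M2/2=219/43, d=(M3−M2)/(6·1)=-109/43, b=Δ2−h2·(2M2+M3)/6=62/43
seg 3: a=0, c=M3/2=-108/43, d=(M4−M3)/(6·3)=12/43, b=Δ3−h3·(2M3+M4)/6=173/43
t_q=23/4 → seg 3, τ=3/4; S=0+173/43·τ+-108/43·τ²+12/43·τ³=1185/688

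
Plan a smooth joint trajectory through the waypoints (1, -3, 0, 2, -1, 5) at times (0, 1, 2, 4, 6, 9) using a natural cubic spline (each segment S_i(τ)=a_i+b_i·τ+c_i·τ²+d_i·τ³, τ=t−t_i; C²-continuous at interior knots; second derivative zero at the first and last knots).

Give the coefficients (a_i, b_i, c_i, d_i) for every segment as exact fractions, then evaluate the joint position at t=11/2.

Δ: Δ0=-4, Δ1=3, Δ2=1, Δ3=-3/2, Δ4=2
row 1: diag=4, rhs=42; c'=1/4, d'=21/2
row 2: denom=6−1·1/4=23/4; d'=(-12−1·21/2)/(23/4)=-90/23
row 3: denom=8−2·8/23=168/23; d'=(-15−2·-90/23)/(168/23)=-55/56
row 4: denom=10−2·23/84=397/42; d'=(21−2·-55/56)/(397/42)=1929/794
back: M4=1929/794
back: M3=-55/56−23/84·1929/794=-654/397
back: M2=-90/23−8/23·-654/397=-1326/397
back: M1=21/2−1/4·-1326/397=4500/397
M: M0=0, M1=4500/397, M2=-1326/397, M3=-654/397, M4=1929/794, M5=0
seg 0: a=1, c=M0/2=0, d=(M1−M0)/(6·1)=750/397, b=Δ0−h0·(2M0+M1)/6=-2338/397
seg 1: a=-3, c=M1/2=2250/397, d=(M2−M1)/(6·1)=-971/397, b=Δ1−h1·(2M1+M2)/6=-88/397
seg 2: a=0, c=M2/2=-663/397, d=(M3−M2)/(6·2)=56/397, b=Δ2−h2·(2M2+M3)/6=1499/397
seg 3: a=2, c=M3/2=-327/397, d=(M4−M3)/(6·2)=1079/3176, b=Δ3−h3·(2M3+M4)/6=-481/397
seg 4: a=-1, c=M4/2=1929/1588, d=(M5−M4)/(6·3)=-643/4764, b=Δ4−h4·(2M4+M5)/6=-341/794
t_q=11/2 → seg 3, τ=3/2; S=2+-481/397·τ+-327/397·τ²+1079/3176·τ³=-13315/25408

  seg 0: a=1 b=-2338/397 c=0 d=750/397
  seg 1: a=-3 b=-88/397 c=2250/397 d=-971/397
  seg 2: a=0 b=1499/397 c=-663/397 d=56/397
  seg 3: a=2 b=-481/397 c=-327/397 d=1079/3176
  seg 4: a=-1 b=-341/794 c=1929/1588 d=-643/4764
S(11/2) = -13315/25408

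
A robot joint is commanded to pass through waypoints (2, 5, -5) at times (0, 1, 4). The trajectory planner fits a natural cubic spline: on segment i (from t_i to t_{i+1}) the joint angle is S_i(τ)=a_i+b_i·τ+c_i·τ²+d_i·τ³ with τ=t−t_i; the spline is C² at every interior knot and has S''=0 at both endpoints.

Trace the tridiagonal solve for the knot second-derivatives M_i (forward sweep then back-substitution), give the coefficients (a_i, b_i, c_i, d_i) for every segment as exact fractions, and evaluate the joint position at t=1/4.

Δ: Δ0=3, Δ1=-10/3
row 1: diag=8, rhs=-38; c'=3/8, d'=-19/4
back: M1=-19/4
M: M0=0, M1=-19/4, M2=0
seg 0: a=2, c=M0/2=0, d=(M1−M0)/(6·1)=-19/24, b=Δ0−h0·(2M0+M1)/6=91/24
seg 1: a=5, c=M1/2=-19/8, d=(M2−M1)/(6·3)=19/72, b=Δ1−h1·(2M1+M2)/6=17/12
t_q=1/4 → seg 0, τ=1/4; S=2+91/24·τ+0·τ²+-19/24·τ³=1503/512

  seg 0: a=2 b=91/24 c=0 d=-19/24
  seg 1: a=5 b=17/12 c=-19/8 d=19/72
S(1/4) = 1503/512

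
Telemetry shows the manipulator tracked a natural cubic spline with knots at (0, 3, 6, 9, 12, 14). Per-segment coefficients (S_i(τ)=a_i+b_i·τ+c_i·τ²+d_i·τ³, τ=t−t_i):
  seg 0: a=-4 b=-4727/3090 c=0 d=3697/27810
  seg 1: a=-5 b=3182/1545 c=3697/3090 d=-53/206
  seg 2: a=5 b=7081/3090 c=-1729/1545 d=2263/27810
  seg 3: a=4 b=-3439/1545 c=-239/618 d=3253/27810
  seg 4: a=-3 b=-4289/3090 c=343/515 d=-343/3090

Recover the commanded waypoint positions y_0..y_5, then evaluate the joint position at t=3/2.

y_0=-4 y_1=-5 y_2=5 y_3=4 y_4=-3 y_5=-4
S(3/2) = -48171/8240

y_0 = S_0(0) = a_0 = -4
y_1 = S_1(0) = a_1 = -5
y_2 = S_2(0) = a_2 = 5
y_3 = S_3(0) = a_3 = 4
y_4 = S_4(0) = a_4 = -3
y_5 = S_4(2) = -4
t_q=3/2 is in segment 0 (τ=3/2); S_0(τ)=-48171/8240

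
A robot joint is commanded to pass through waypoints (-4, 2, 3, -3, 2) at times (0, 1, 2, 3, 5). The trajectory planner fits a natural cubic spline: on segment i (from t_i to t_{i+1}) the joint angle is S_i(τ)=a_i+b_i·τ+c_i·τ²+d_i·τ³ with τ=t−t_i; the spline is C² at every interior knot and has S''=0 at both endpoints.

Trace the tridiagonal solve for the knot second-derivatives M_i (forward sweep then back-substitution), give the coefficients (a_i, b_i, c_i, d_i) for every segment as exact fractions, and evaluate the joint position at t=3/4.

Δ: Δ0=6, Δ1=1, Δ2=-6, Δ3=5/2
row 1: diag=4, rhs=-30; c'=1/4, d'=-15/2
row 2: denom=4−1·1/4=15/4; d'=(-42−1·-15/2)/(15/4)=-46/5
row 3: denom=6−1·4/15=86/15; d'=(51−1·-46/5)/(86/15)=21/2
back: M3=21/2
back: M2=-46/5−4/15·21/2=-12
back: M1=-15/2−1/4·-12=-9/2
M: M0=0, M1=-9/2, M2=-12, M3=21/2, M4=0
seg 0: a=-4, c=M0/2=0, d=(M1−M0)/(6·1)=-3/4, b=Δ0−h0·(2M0+M1)/6=27/4
seg 1: a=2, c=M1/2=-9/4, d=(M2−M1)/(6·1)=-5/4, b=Δ1−h1·(2M1+M2)/6=9/2
seg 2: a=3, c=M2/2=-6, d=(M3−M2)/(6·1)=15/4, b=Δ2−h2·(2M2+M3)/6=-15/4
seg 3: a=-3, c=M3/2=21/4, d=(M4−M3)/(6·2)=-7/8, b=Δ3−h3·(2M3+M4)/6=-9/2
t_q=3/4 → seg 0, τ=3/4; S=-4+27/4·τ+0·τ²+-3/4·τ³=191/256

  seg 0: a=-4 b=27/4 c=0 d=-3/4
  seg 1: a=2 b=9/2 c=-9/4 d=-5/4
  seg 2: a=3 b=-15/4 c=-6 d=15/4
  seg 3: a=-3 b=-9/2 c=21/4 d=-7/8
S(3/4) = 191/256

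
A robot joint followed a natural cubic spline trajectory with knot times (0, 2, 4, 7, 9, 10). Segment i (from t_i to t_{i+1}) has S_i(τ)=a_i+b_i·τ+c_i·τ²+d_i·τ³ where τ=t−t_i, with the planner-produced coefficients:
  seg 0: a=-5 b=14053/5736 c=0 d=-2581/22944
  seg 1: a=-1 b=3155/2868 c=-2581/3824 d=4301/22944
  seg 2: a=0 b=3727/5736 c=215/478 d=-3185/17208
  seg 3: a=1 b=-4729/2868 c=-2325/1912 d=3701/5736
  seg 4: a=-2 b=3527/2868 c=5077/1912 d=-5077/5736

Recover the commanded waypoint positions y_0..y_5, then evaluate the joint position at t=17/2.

y_0=-5 y_1=-1 y_2=0 y_3=1 y_4=-2 y_5=1
S(17/2) = -31077/15296

y_0 = S_0(0) = a_0 = -5
y_1 = S_1(0) = a_1 = -1
y_2 = S_2(0) = a_2 = 0
y_3 = S_3(0) = a_3 = 1
y_4 = S_4(0) = a_4 = -2
y_5 = S_4(1) = 1
t_q=17/2 is in segment 3 (τ=3/2); S_3(τ)=-31077/15296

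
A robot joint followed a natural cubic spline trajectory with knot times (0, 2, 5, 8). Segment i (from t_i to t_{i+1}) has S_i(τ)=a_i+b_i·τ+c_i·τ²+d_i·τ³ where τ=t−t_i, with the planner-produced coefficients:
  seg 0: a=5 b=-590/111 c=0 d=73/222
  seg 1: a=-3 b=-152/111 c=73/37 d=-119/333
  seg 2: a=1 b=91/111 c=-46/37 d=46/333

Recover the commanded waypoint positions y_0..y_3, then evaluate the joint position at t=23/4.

y_0 = S_0(0) = a_0 = 5
y_1 = S_1(0) = a_1 = -3
y_2 = S_2(0) = a_2 = 1
y_3 = S_2(3) = -4
t_q=23/4 is in segment 2 (τ=3/4); S_2(τ)=1153/1184

y_0=5 y_1=-3 y_2=1 y_3=-4
S(23/4) = 1153/1184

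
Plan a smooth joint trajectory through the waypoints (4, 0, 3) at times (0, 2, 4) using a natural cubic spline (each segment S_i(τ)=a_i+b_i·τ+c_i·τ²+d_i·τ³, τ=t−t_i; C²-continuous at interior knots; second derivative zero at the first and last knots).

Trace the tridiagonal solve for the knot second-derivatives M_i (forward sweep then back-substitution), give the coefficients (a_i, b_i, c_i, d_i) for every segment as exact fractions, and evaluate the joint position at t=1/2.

  seg 0: a=4 b=-23/8 c=0 d=7/32
  seg 1: a=0 b=-1/4 c=21/16 d=-7/32
S(1/2) = 663/256

Δ: Δ0=-2, Δ1=3/2
row 1: diag=8, rhs=21; c'=1/4, d'=21/8
back: M1=21/8
M: M0=0, M1=21/8, M2=0
seg 0: a=4, c=M0/2=0, d=(M1−M0)/(6·2)=7/32, b=Δ0−h0·(2M0+M1)/6=-23/8
seg 1: a=0, c=M1/2=21/16, d=(M2−M1)/(6·2)=-7/32, b=Δ1−h1·(2M1+M2)/6=-1/4
t_q=1/2 → seg 0, τ=1/2; S=4+-23/8·τ+0·τ²+7/32·τ³=663/256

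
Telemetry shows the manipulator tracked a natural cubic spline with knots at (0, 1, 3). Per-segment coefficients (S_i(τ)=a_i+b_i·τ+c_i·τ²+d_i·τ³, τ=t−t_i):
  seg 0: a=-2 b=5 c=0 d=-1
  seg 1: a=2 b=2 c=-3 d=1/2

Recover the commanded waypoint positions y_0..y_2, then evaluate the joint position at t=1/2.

y_0 = S_0(0) = a_0 = -2
y_1 = S_1(0) = a_1 = 2
y_2 = S_1(2) = -2
t_q=1/2 is in segment 0 (τ=1/2); S_0(τ)=3/8

y_0=-2 y_1=2 y_2=-2
S(1/2) = 3/8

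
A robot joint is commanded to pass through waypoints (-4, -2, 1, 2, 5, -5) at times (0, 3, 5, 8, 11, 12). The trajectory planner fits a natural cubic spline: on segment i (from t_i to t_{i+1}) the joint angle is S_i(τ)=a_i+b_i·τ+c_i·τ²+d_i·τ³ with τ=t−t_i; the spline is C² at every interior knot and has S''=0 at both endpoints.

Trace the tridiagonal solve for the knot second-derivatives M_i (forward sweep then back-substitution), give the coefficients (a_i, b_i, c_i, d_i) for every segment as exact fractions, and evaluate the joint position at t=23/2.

Δ: Δ0=2/3, Δ1=3/2, Δ2=1/3, Δ3=1, Δ4=-10
row 1: diag=10, rhs=5; c'=1/5, d'=1/2
row 2: denom=10−2·1/5=48/5; d'=(-7−2·1/2)/(48/5)=-5/6
row 3: denom=12−3·5/16=177/16; d'=(4−3·-5/6)/(177/16)=104/177
row 4: denom=8−3·16/59=424/59; d'=(-66−3·104/177)/(424/59)=-1999/212
back: M4=-1999/212
back: M3=104/177−16/59·-1999/212=500/159
back: M2=-5/6−5/16·500/159=-385/212
back: M1=1/2−1/5·-385/212=183/212
M: M0=0, M1=183/212, M2=-385/212, M3=500/159, M4=-1999/212, M5=0
seg 0: a=-4, c=M0/2=0, d=(M1−M0)/(6·3)=61/1272, b=Δ0−h0·(2M0+M1)/6=299/1272
seg 1: a=-2, c=M1/2=183/424, d=(M2−M1)/(6·2)=-71/318, b=Δ1−h1·(2M1+M2)/6=973/636
seg 2: a=1, c=M2/2=-385/424, d=(M3−M2)/(6·3)=3155/11448, b=Δ2−h2·(2M2+M3)/6=367/636
seg 3: a=2, c=M3/2=250/159, d=(M4−M3)/(6·3)=-7997/11448, b=Δ3−h3·(2M3+M4)/6=3269/1272
seg 4: a=5, c=M4/2=-1999/424, d=(M5−M4)/(6·1)=1999/1272, b=Δ4−h4·(2M4+M5)/6=-4361/636
t_q=23/2 → seg 4, τ=1/2; S=5+-4361/636·τ+-1999/424·τ²+1999/1272·τ³=1999/3392

  seg 0: a=-4 b=299/1272 c=0 d=61/1272
  seg 1: a=-2 b=973/636 c=183/424 d=-71/318
  seg 2: a=1 b=367/636 c=-385/424 d=3155/11448
  seg 3: a=2 b=3269/1272 c=250/159 d=-7997/11448
  seg 4: a=5 b=-4361/636 c=-1999/424 d=1999/1272
S(23/2) = 1999/3392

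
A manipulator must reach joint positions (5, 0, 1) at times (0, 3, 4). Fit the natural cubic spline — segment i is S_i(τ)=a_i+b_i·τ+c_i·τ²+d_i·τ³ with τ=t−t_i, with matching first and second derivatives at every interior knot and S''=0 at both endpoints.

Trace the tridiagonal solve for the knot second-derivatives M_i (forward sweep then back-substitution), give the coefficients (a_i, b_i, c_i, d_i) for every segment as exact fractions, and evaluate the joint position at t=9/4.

  seg 0: a=5 b=-8/3 c=0 d=1/9
  seg 1: a=0 b=1/3 c=1 d=-1/3
S(9/4) = 17/64

Δ: Δ0=-5/3, Δ1=1
row 1: diag=8, rhs=16; c'=1/8, d'=2
back: M1=2
M: M0=0, M1=2, M2=0
seg 0: a=5, c=M0/2=0, d=(M1−M0)/(6·3)=1/9, b=Δ0−h0·(2M0+M1)/6=-8/3
seg 1: a=0, c=M1/2=1, d=(M2−M1)/(6·1)=-1/3, b=Δ1−h1·(2M1+M2)/6=1/3
t_q=9/4 → seg 0, τ=9/4; S=5+-8/3·τ+0·τ²+1/9·τ³=17/64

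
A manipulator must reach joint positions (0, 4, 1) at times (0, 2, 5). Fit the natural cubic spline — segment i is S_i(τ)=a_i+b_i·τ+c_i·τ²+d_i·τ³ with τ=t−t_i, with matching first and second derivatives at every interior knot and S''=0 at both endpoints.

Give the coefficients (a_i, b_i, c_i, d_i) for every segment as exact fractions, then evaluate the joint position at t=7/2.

Δ: Δ0=2, Δ1=-1
row 1: diag=10, rhs=-18; c'=3/10, d'=-9/5
back: M1=-9/5
M: M0=0, M1=-9/5, M2=0
seg 0: a=0, c=M0/2=0, d=(M1−M0)/(6·2)=-3/20, b=Δ0−h0·(2M0+M1)/6=13/5
seg 1: a=4, c=M1/2=-9/10, d=(M2−M1)/(6·3)=1/10, b=Δ1−h1·(2M1+M2)/6=4/5
t_q=7/2 → seg 1, τ=3/2; S=4+4/5·τ+-9/10·τ²+1/10·τ³=281/80

  seg 0: a=0 b=13/5 c=0 d=-3/20
  seg 1: a=4 b=4/5 c=-9/10 d=1/10
S(7/2) = 281/80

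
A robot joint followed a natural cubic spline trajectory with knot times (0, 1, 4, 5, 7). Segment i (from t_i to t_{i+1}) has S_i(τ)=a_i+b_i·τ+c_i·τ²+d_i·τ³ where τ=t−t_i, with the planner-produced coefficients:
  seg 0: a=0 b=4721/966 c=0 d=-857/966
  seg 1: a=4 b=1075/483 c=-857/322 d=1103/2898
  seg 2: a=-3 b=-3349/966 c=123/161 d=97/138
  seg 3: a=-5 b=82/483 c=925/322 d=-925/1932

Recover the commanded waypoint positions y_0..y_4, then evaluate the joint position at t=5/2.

y_0=0 y_1=4 y_2=-3 y_3=-5 y_4=3
S(5/2) = 6787/2576

y_0 = S_0(0) = a_0 = 0
y_1 = S_1(0) = a_1 = 4
y_2 = S_2(0) = a_2 = -3
y_3 = S_3(0) = a_3 = -5
y_4 = S_3(2) = 3
t_q=5/2 is in segment 1 (τ=3/2); S_1(τ)=6787/2576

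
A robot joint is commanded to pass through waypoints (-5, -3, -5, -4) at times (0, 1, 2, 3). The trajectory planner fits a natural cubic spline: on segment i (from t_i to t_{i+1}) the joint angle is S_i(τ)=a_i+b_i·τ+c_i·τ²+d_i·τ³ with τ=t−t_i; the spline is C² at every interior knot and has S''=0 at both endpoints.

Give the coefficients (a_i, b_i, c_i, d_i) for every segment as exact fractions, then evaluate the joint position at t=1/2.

  seg 0: a=-5 b=49/15 c=0 d=-19/15
  seg 1: a=-3 b=-8/15 c=-19/5 d=7/3
  seg 2: a=-5 b=-17/15 c=16/5 d=-16/15
S(1/2) = -141/40

Δ: Δ0=2, Δ1=-2, Δ2=1
row 1: diag=4, rhs=-24; c'=1/4, d'=-6
row 2: denom=4−1·1/4=15/4; d'=(18−1·-6)/(15/4)=32/5
back: M2=32/5
back: M1=-6−1/4·32/5=-38/5
M: M0=0, M1=-38/5, M2=32/5, M3=0
seg 0: a=-5, c=M0/2=0, d=(M1−M0)/(6·1)=-19/15, b=Δ0−h0·(2M0+M1)/6=49/15
seg 1: a=-3, c=M1/2=-19/5, d=(M2−M1)/(6·1)=7/3, b=Δ1−h1·(2M1+M2)/6=-8/15
seg 2: a=-5, c=M2/2=16/5, d=(M3−M2)/(6·1)=-16/15, b=Δ2−h2·(2M2+M3)/6=-17/15
t_q=1/2 → seg 0, τ=1/2; S=-5+49/15·τ+0·τ²+-19/15·τ³=-141/40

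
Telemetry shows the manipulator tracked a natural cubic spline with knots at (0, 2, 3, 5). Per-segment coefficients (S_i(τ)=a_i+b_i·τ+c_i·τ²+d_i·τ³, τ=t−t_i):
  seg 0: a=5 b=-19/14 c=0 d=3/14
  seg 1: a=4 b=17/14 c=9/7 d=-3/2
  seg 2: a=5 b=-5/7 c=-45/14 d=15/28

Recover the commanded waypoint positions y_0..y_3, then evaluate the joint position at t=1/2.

y_0 = S_0(0) = a_0 = 5
y_1 = S_1(0) = a_1 = 4
y_2 = S_2(0) = a_2 = 5
y_3 = S_2(2) = -5
t_q=1/2 is in segment 0 (τ=1/2); S_0(τ)=487/112

y_0=5 y_1=4 y_2=5 y_3=-5
S(1/2) = 487/112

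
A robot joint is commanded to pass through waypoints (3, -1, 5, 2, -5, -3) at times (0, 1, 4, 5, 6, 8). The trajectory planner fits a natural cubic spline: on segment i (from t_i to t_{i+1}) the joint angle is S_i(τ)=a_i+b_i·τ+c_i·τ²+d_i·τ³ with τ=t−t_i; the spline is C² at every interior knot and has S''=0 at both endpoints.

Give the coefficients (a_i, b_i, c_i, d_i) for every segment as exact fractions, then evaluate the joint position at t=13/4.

Δ: Δ0=-4, Δ1=2, Δ2=-3, Δ3=-7, Δ4=1
row 1: diag=8, rhs=36; c'=3/8, d'=9/2
row 2: denom=8−3·3/8=55/8; d'=(-30−3·9/2)/(55/8)=-348/55
row 3: denom=4−1·8/55=212/55; d'=(-24−1·-348/55)/(212/55)=-243/53
row 4: denom=6−1·55/212=1217/212; d'=(48−1·-243/53)/(1217/212)=11148/1217
back: M4=11148/1217
back: M3=-243/53−55/212·11148/1217=-8472/1217
back: M2=-348/55−8/55·-8472/1217=-6468/1217
back: M1=9/2−3/8·-6468/1217=7902/1217
M: M0=0, M1=7902/1217, M2=-6468/1217, M3=-8472/1217, M4=11148/1217, M5=0
seg 0: a=3, c=M0/2=0, d=(M1−M0)/(6·1)=1317/1217, b=Δ0−h0·(2M0+M1)/6=-6185/1217
seg 1: a=-1, c=M1/2=3951/1217, d=(M2−M1)/(6·3)=-2395/3651, b=Δ1−h1·(2M1+M2)/6=-2234/1217
seg 2: a=5, c=M2/2=-3234/1217, d=(M3−M2)/(6·1)=-334/1217, b=Δ2−h2·(2M2+M3)/6=-83/1217
seg 3: a=2, c=M3/2=-4236/1217, d=(M4−M3)/(6·1)=3270/1217, b=Δ3−h3·(2M3+M4)/6=-7553/1217
seg 4: a=-5, c=M4/2=5574/1217, d=(M5−M4)/(6·2)=-929/1217, b=Δ4−h4·(2M4+M5)/6=-6215/1217
t_q=13/4 → seg 1, τ=9/4; S=-1+-2234/1217·τ+3951/1217·τ²+-2395/3651·τ³=298555/77888

  seg 0: a=3 b=-6185/1217 c=0 d=1317/1217
  seg 1: a=-1 b=-2234/1217 c=3951/1217 d=-2395/3651
  seg 2: a=5 b=-83/1217 c=-3234/1217 d=-334/1217
  seg 3: a=2 b=-7553/1217 c=-4236/1217 d=3270/1217
  seg 4: a=-5 b=-6215/1217 c=5574/1217 d=-929/1217
S(13/4) = 298555/77888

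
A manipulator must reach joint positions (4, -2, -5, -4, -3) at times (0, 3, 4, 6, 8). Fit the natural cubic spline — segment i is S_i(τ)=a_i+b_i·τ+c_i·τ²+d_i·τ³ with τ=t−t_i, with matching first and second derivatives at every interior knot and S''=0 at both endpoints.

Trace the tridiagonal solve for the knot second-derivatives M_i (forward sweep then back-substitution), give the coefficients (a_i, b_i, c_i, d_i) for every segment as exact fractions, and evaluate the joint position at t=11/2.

  seg 0: a=4 b=-59/43 c=0 d=-3/43
  seg 1: a=-2 b=-140/43 c=-27/43 d=38/43
  seg 2: a=-5 b=-80/43 c=87/43 d=-145/344
  seg 3: a=-4 b=101/86 c=-87/172 d=29/344
S(11/2) = -12827/2752

Δ: Δ0=-2, Δ1=-3, Δ2=1/2, Δ3=1/2
row 1: diag=8, rhs=-6; c'=1/8, d'=-3/4
row 2: denom=6−1·1/8=47/8; d'=(21−1·-3/4)/(47/8)=174/47
row 3: denom=8−2·16/47=344/47; d'=(0−2·174/47)/(344/47)=-87/86
back: M3=-87/86
back: M2=174/47−16/47·-87/86=174/43
back: M1=-3/4−1/8·174/43=-54/43
M: M0=0, M1=-54/43, M2=174/43, M3=-87/86, M4=0
seg 0: a=4, c=M0/2=0, d=(M1−M0)/(6·3)=-3/43, b=Δ0−h0·(2M0+M1)/6=-59/43
seg 1: a=-2, c=M1/2=-27/43, d=(M2−M1)/(6·1)=38/43, b=Δ1−h1·(2M1+M2)/6=-140/43
seg 2: a=-5, c=M2/2=87/43, d=(M3−M2)/(6·2)=-145/344, b=Δ2−h2·(2M2+M3)/6=-80/43
seg 3: a=-4, c=M3/2=-87/172, d=(M4−M3)/(6·2)=29/344, b=Δ3−h3·(2M3+M4)/6=101/86
t_q=11/2 → seg 2, τ=3/2; S=-5+-80/43·τ+87/43·τ²+-145/344·τ³=-12827/2752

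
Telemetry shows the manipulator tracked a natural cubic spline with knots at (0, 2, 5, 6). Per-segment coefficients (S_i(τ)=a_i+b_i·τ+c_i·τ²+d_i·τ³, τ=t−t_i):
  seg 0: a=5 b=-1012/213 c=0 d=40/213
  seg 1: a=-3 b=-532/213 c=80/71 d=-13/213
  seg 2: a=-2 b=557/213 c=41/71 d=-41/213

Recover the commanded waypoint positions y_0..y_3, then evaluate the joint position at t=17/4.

y_0 = S_0(0) = a_0 = 5
y_1 = S_1(0) = a_1 = -3
y_2 = S_2(0) = a_2 = -2
y_3 = S_2(1) = 1
t_q=17/4 is in segment 1 (τ=9/4); S_1(τ)=-16407/4544

y_0=5 y_1=-3 y_2=-2 y_3=1
S(17/4) = -16407/4544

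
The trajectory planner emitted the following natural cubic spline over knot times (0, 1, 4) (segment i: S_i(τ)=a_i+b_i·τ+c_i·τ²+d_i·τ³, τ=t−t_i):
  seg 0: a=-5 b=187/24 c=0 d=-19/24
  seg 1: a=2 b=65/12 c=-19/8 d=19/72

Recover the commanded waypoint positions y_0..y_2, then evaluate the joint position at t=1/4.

y_0 = S_0(0) = a_0 = -5
y_1 = S_1(0) = a_1 = 2
y_2 = S_1(3) = 4
t_q=1/4 is in segment 0 (τ=1/4); S_0(τ)=-1569/512

y_0=-5 y_1=2 y_2=4
S(1/4) = -1569/512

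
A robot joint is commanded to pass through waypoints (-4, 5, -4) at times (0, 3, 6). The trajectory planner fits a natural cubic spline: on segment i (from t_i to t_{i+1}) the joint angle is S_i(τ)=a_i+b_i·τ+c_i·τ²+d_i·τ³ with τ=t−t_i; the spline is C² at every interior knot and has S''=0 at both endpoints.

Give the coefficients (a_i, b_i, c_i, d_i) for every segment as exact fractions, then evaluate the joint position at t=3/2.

Δ: Δ0=3, Δ1=-3
row 1: diag=12, rhs=-36; c'=1/4, d'=-3
back: M1=-3
M: M0=0, M1=-3, M2=0
seg 0: a=-4, c=M0/2=0, d=(M1−M0)/(6·3)=-1/6, b=Δ0−h0·(2M0+M1)/6=9/2
seg 1: a=5, c=M1/2=-3/2, d=(M2−M1)/(6·3)=1/6, b=Δ1−h1·(2M1+M2)/6=0
t_q=3/2 → seg 0, τ=3/2; S=-4+9/2·τ+0·τ²+-1/6·τ³=35/16

  seg 0: a=-4 b=9/2 c=0 d=-1/6
  seg 1: a=5 b=0 c=-3/2 d=1/6
S(3/2) = 35/16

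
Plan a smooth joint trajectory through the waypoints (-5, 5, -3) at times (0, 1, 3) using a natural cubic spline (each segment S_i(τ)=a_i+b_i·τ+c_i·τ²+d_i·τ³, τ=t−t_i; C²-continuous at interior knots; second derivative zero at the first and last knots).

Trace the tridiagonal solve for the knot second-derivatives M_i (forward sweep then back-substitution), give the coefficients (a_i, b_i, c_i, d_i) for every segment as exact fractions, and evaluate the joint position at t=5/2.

Δ: Δ0=10, Δ1=-4
row 1: diag=6, rhs=-84; c'=1/3, d'=-14
back: M1=-14
M: M0=0, M1=-14, M2=0
seg 0: a=-5, c=M0/2=0, d=(M1−M0)/(6·1)=-7/3, b=Δ0−h0·(2M0+M1)/6=37/3
seg 1: a=5, c=M1/2=-7, d=(M2−M1)/(6·2)=7/6, b=Δ1−h1·(2M1+M2)/6=16/3
t_q=5/2 → seg 1, τ=3/2; S=5+16/3·τ+-7·τ²+7/6·τ³=19/16

  seg 0: a=-5 b=37/3 c=0 d=-7/3
  seg 1: a=5 b=16/3 c=-7 d=7/6
S(5/2) = 19/16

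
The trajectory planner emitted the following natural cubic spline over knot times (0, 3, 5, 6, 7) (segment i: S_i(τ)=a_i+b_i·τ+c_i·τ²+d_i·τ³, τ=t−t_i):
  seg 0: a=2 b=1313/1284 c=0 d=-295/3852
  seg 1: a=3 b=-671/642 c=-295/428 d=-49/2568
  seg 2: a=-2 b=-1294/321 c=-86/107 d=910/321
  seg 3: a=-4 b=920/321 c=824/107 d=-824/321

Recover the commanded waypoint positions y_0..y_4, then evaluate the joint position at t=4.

y_0 = S_0(0) = a_0 = 2
y_1 = S_1(0) = a_1 = 3
y_2 = S_2(0) = a_2 = -2
y_3 = S_3(0) = a_3 = -4
y_4 = S_3(1) = 4
t_q=4 is in segment 1 (τ=1); S_1(τ)=1067/856

y_0=2 y_1=3 y_2=-2 y_3=-4 y_4=4
S(4) = 1067/856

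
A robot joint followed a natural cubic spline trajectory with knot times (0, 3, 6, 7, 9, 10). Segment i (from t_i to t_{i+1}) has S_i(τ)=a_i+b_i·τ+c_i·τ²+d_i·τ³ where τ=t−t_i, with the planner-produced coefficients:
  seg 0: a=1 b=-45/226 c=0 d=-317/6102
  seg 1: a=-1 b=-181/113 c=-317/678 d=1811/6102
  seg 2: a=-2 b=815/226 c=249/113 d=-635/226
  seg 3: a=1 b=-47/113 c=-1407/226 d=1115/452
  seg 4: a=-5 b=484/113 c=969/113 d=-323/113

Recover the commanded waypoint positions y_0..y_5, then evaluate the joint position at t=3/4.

y_0=1 y_1=-1 y_2=-2 y_3=1 y_4=-5 y_5=5
S(3/4) = 11987/14464

y_0 = S_0(0) = a_0 = 1
y_1 = S_1(0) = a_1 = -1
y_2 = S_2(0) = a_2 = -2
y_3 = S_3(0) = a_3 = 1
y_4 = S_4(0) = a_4 = -5
y_5 = S_4(1) = 5
t_q=3/4 is in segment 0 (τ=3/4); S_0(τ)=11987/14464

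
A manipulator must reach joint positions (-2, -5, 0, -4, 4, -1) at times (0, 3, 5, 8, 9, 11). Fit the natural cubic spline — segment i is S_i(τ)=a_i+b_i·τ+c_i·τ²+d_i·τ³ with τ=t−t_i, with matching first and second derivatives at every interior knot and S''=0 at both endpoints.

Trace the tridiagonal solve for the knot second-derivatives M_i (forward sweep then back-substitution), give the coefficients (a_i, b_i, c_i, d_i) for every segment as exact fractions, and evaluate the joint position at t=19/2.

Δ: Δ0=-1, Δ1=5/2, Δ2=-4/3, Δ3=8, Δ4=-5/2
row 1: diag=10, rhs=21; c'=1/5, d'=21/10
row 2: denom=10−2·1/5=48/5; d'=(-23−2·21/10)/(48/5)=-17/6
row 3: denom=8−3·5/16=113/16; d'=(56−3·-17/6)/(113/16)=1032/113
row 4: denom=6−1·16/113=662/113; d'=(-63−1·1032/113)/(662/113)=-8151/662
back: M4=-8151/662
back: M3=1032/113−16/113·-8151/662=3600/331
back: M2=-17/6−5/16·3600/331=-12377/1986
back: M1=21/10−1/5·-12377/1986=3323/993
M: M0=0, M1=3323/993, M2=-12377/1986, M3=3600/331, M4=-8151/662, M5=0
seg 0: a=-2, c=M0/2=0, d=(M1−M0)/(6·3)=3323/17874, b=Δ0−h0·(2M0+M1)/6=-5309/1986
seg 1: a=-5, c=M1/2=3323/1986, d=(M2−M1)/(6·2)=-6341/7944, b=Δ1−h1·(2M1+M2)/6=2330/993
seg 2: a=0, c=M2/2=-12377/3972, d=(M3−M2)/(6·3)=33977/35748, b=Δ2−h2·(2M2+M3)/6=-357/662
seg 3: a=-4, c=M3/2=1800/331, d=(M4−M3)/(6·1)=-5117/1324, b=Δ3−h3·(2M3+M4)/6=8509/1324
seg 4: a=4, c=M4/2=-8151/1324, d=(M5−M4)/(6·2)=2717/2648, b=Δ4−h4·(2M4+M5)/6=3779/662
t_q=19/2 → seg 4, τ=1/2; S=4+3779/662·τ+-8151/1324·τ²+2717/2648·τ³=115313/21184

  seg 0: a=-2 b=-5309/1986 c=0 d=3323/17874
  seg 1: a=-5 b=2330/993 c=3323/1986 d=-6341/7944
  seg 2: a=0 b=-357/662 c=-12377/3972 d=33977/35748
  seg 3: a=-4 b=8509/1324 c=1800/331 d=-5117/1324
  seg 4: a=4 b=3779/662 c=-8151/1324 d=2717/2648
S(19/2) = 115313/21184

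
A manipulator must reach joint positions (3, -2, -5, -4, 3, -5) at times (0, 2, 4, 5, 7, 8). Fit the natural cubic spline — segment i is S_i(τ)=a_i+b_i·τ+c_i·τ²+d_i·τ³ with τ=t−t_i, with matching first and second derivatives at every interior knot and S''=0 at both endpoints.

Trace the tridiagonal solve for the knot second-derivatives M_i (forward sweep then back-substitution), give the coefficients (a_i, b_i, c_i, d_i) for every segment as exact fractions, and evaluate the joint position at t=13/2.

  seg 0: a=3 b=-53/20 c=0 d=3/80
  seg 1: a=-2 b=-11/5 c=9/40 d=1/16
  seg 2: a=-5 b=-11/20 c=3/5 d=19/20
  seg 3: a=-4 b=7/2 c=69/20 d=-69/40
  seg 4: a=3 b=-17/5 c=-69/10 d=23/10
S(13/2) = 1021/320

Δ: Δ0=-5/2, Δ1=-3/2, Δ2=1, Δ3=7/2, Δ4=-8
row 1: diag=8, rhs=6; c'=1/4, d'=3/4
row 2: denom=6−2·1/4=11/2; d'=(15−2·3/4)/(11/2)=27/11
row 3: denom=6−1·2/11=64/11; d'=(15−1·27/11)/(64/11)=69/32
row 4: denom=6−2·11/32=85/16; d'=(-69−2·69/32)/(85/16)=-69/5
back: M4=-69/5
back: M3=69/32−11/32·-69/5=69/10
back: M2=27/11−2/11·69/10=6/5
back: M1=3/4−1/4·6/5=9/20
M: M0=0, M1=9/20, M2=6/5, M3=69/10, M4=-69/5, M5=0
seg 0: a=3, c=M0/2=0, d=(M1−M0)/(6·2)=3/80, b=Δ0−h0·(2M0+M1)/6=-53/20
seg 1: a=-2, c=M1/2=9/40, d=(M2−M1)/(6·2)=1/16, b=Δ1−h1·(2M1+M2)/6=-11/5
seg 2: a=-5, c=M2/2=3/5, d=(M3−M2)/(6·1)=19/20, b=Δ2−h2·(2M2+M3)/6=-11/20
seg 3: a=-4, c=M3/2=69/20, d=(M4−M3)/(6·2)=-69/40, b=Δ3−h3·(2M3+M4)/6=7/2
seg 4: a=3, c=M4/2=-69/10, d=(M5−M4)/(6·1)=23/10, b=Δ4−h4·(2M4+M5)/6=-17/5
t_q=13/2 → seg 3, τ=3/2; S=-4+7/2·τ+69/20·τ²+-69/40·τ³=1021/320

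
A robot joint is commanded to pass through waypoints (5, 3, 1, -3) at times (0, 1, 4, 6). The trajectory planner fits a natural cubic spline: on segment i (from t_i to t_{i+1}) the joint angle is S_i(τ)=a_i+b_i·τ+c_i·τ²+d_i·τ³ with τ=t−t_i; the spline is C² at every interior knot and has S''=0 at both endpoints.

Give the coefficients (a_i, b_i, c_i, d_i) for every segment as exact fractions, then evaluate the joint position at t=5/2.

  seg 0: a=5 b=-478/213 c=0 d=52/213
  seg 1: a=3 b=-322/213 c=52/71 d=-32/213
  seg 2: a=1 b=-250/213 c=-44/71 d=22/213
S(5/2) = 133/71

Δ: Δ0=-2, Δ1=-2/3, Δ2=-2
row 1: diag=8, rhs=8; c'=3/8, d'=1
row 2: denom=10−3·3/8=71/8; d'=(-8−3·1)/(71/8)=-88/71
back: M2=-88/71
back: M1=1−3/8·-88/71=104/71
M: M0=0, M1=104/71, M2=-88/71, M3=0
seg 0: a=5, c=M0/2=0, d=(M1−M0)/(6·1)=52/213, b=Δ0−h0·(2M0+M1)/6=-478/213
seg 1: a=3, c=M1/2=52/71, d=(M2−M1)/(6·3)=-32/213, b=Δ1−h1·(2M1+M2)/6=-322/213
seg 2: a=1, c=M2/2=-44/71, d=(M3−M2)/(6·2)=22/213, b=Δ2−h2·(2M2+M3)/6=-250/213
t_q=5/2 → seg 1, τ=3/2; S=3+-322/213·τ+52/71·τ²+-32/213·τ³=133/71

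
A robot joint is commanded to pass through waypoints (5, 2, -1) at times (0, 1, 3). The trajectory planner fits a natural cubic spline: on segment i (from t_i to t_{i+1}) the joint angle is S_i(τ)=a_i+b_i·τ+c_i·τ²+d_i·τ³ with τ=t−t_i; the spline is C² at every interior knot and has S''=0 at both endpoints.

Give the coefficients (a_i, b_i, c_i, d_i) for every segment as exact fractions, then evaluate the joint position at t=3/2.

Δ: Δ0=-3, Δ1=-3/2
row 1: diag=6, rhs=9; c'=1/3, d'=3/2
back: M1=3/2
M: M0=0, M1=3/2, M2=0
seg 0: a=5, c=M0/2=0, d=(M1−M0)/(6·1)=1/4, b=Δ0−h0·(2M0+M1)/6=-13/4
seg 1: a=2, c=M1/2=3/4, d=(M2−M1)/(6·2)=-1/8, b=Δ1−h1·(2M1+M2)/6=-5/2
t_q=3/2 → seg 1, τ=1/2; S=2+-5/2·τ+3/4·τ²+-1/8·τ³=59/64

  seg 0: a=5 b=-13/4 c=0 d=1/4
  seg 1: a=2 b=-5/2 c=3/4 d=-1/8
S(3/2) = 59/64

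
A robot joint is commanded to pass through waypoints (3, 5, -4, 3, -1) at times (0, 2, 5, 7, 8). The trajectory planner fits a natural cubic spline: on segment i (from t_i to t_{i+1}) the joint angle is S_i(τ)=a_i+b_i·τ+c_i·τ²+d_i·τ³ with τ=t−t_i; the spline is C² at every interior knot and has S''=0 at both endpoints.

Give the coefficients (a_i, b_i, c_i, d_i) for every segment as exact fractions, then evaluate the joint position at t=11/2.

  seg 0: a=3 b=639/253 c=0 d=-193/506
  seg 1: a=5 b=-519/253 c=-579/253 d=499/759
  seg 2: a=-4 b=498/253 c=918/253 d=-2897/2024
  seg 3: a=3 b=-351/506 c=-5019/1012 d=1673/1012
S(11/2) = -37041/16192

Δ: Δ0=1, Δ1=-3, Δ2=7/2, Δ3=-4
row 1: diag=10, rhs=-24; c'=3/10, d'=-12/5
row 2: denom=10−3·3/10=91/10; d'=(39−3·-12/5)/(91/10)=66/13
row 3: denom=6−2·20/91=506/91; d'=(-45−2·66/13)/(506/91)=-5019/506
back: M3=-5019/506
back: M2=66/13−20/91·-5019/506=1836/253
back: M1=-12/5−3/10·1836/253=-1158/253
M: M0=0, M1=-1158/253, M2=1836/253, M3=-5019/506, M4=0
seg 0: a=3, c=M0/2=0, d=(M1−M0)/(6·2)=-193/506, b=Δ0−h0·(2M0+M1)/6=639/253
seg 1: a=5, c=M1/2=-579/253, d=(M2−M1)/(6·3)=499/759, b=Δ1−h1·(2M1+M2)/6=-519/253
seg 2: a=-4, c=M2/2=918/253, d=(M3−M2)/(6·2)=-2897/2024, b=Δ2−h2·(2M2+M3)/6=498/253
seg 3: a=3, c=M3/2=-5019/1012, d=(M4−M3)/(6·1)=1673/1012, b=Δ3−h3·(2M3+M4)/6=-351/506
t_q=11/2 → seg 2, τ=1/2; S=-4+498/253·τ+918/253·τ²+-2897/2024·τ³=-37041/16192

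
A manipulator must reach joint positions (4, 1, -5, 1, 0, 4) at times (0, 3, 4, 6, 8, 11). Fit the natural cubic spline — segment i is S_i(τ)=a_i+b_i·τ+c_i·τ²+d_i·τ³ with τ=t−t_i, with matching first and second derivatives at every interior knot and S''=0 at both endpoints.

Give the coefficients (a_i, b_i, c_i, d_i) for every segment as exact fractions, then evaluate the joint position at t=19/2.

  seg 0: a=4 b=1318/813 c=0 d=-2131/7317
  seg 1: a=1 b=-5075/813 c=-2131/813 d=776/271
  seg 2: a=-5 b=-2353/813 c=4853/813 d=-819/542
  seg 3: a=1 b=2317/813 c=-2518/813 d=4625/6504
  seg 4: a=0 b=-545/542 c=3803/3252 d=-3803/29268
S(19/2) = 5935/8672

Δ: Δ0=-1, Δ1=-6, Δ2=3, Δ3=-1/2, Δ4=4/3
row 1: diag=8, rhs=-30; c'=1/8, d'=-15/4
row 2: denom=6−1·1/8=47/8; d'=(54−1·-15/4)/(47/8)=462/47
row 3: denom=8−2·16/47=344/47; d'=(-21−2·462/47)/(344/47)=-1911/344
row 4: denom=10−2·47/172=813/86; d'=(11−2·-1911/344)/(813/86)=3803/1626
back: M4=3803/1626
back: M3=-1911/344−47/172·3803/1626=-5036/813
back: M2=462/47−16/47·-5036/813=9706/813
back: M1=-15/4−1/8·9706/813=-4262/813
M: M0=0, M1=-4262/813, M2=9706/813, M3=-5036/813, M4=3803/1626, M5=0
seg 0: a=4, c=M0/2=0, d=(M1−M0)/(6·3)=-2131/7317, b=Δ0−h0·(2M0+M1)/6=1318/813
seg 1: a=1, c=M1/2=-2131/813, d=(M2−M1)/(6·1)=776/271, b=Δ1−h1·(2M1+M2)/6=-5075/813
seg 2: a=-5, c=M2/2=4853/813, d=(M3−M2)/(6·2)=-819/542, b=Δ2−h2·(2M2+M3)/6=-2353/813
seg 3: a=1, c=M3/2=-2518/813, d=(M4−M3)/(6·2)=4625/6504, b=Δ3−h3·(2M3+M4)/6=2317/813
seg 4: a=0, c=M4/2=3803/3252, d=(M5−M4)/(6·3)=-3803/29268, b=Δ4−h4·(2M4+M5)/6=-545/542
t_q=19/2 → seg 4, τ=3/2; S=0+-545/542·τ+3803/3252·τ²+-3803/29268·τ³=5935/8672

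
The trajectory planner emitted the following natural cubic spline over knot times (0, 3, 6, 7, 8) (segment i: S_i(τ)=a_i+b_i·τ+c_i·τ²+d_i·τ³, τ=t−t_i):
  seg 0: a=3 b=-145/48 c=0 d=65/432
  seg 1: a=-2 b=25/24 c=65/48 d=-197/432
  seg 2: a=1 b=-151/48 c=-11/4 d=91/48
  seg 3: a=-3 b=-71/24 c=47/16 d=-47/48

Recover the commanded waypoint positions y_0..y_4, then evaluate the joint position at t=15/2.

y_0=3 y_1=-2 y_2=1 y_3=-3 y_4=-4
S(15/2) = -495/128

y_0 = S_0(0) = a_0 = 3
y_1 = S_1(0) = a_1 = -2
y_2 = S_2(0) = a_2 = 1
y_3 = S_3(0) = a_3 = -3
y_4 = S_3(1) = -4
t_q=15/2 is in segment 3 (τ=1/2); S_3(τ)=-495/128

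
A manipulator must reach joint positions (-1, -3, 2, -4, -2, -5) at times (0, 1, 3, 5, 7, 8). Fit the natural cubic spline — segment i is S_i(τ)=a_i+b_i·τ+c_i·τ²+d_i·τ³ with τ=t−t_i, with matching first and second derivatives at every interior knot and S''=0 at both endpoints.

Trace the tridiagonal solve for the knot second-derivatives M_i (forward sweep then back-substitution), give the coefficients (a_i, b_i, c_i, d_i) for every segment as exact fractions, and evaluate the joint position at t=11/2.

Δ: Δ0=-2, Δ1=5/2, Δ2=-3, Δ3=1, Δ4=-3
row 1: diag=6, rhs=27; c'=1/3, d'=9/2
row 2: denom=8−2·1/3=22/3; d'=(-33−2·9/2)/(22/3)=-63/11
row 3: denom=8−2·3/11=82/11; d'=(24−2·-63/11)/(82/11)=195/41
row 4: denom=6−2·11/41=224/41; d'=(-24−2·195/41)/(224/41)=-687/112
back: M4=-687/112
back: M3=195/41−11/41·-687/112=717/112
back: M2=-63/11−3/11·717/112=-837/112
back: M1=9/2−1/3·-837/112=783/112
M: M0=0, M1=783/112, M2=-837/112, M3=717/112, M4=-687/112, M5=0
seg 0: a=-1, c=M0/2=0, d=(M1−M0)/(6·1)=261/224, b=Δ0−h0·(2M0+M1)/6=-709/224
seg 1: a=-3, c=M1/2=783/224, d=(M2−M1)/(6·2)=-135/112, b=Δ1−h1·(2M1+M2)/6=37/112
seg 2: a=2, c=M2/2=-837/224, d=(M3−M2)/(6·2)=37/32, b=Δ2−h2·(2M2+M3)/6=-17/112
seg 3: a=-4, c=M3/2=717/224, d=(M4−M3)/(6·2)=-117/112, b=Δ3−h3·(2M3+M4)/6=-137/112
seg 4: a=-2, c=M4/2=-687/224, d=(M5−M4)/(6·1)=229/224, b=Δ4−h4·(2M4+M5)/6=-107/112
t_q=11/2 → seg 3, τ=1/2; S=-4+-137/112·τ+717/224·τ²+-117/112·τ³=-883/224

  seg 0: a=-1 b=-709/224 c=0 d=261/224
  seg 1: a=-3 b=37/112 c=783/224 d=-135/112
  seg 2: a=2 b=-17/112 c=-837/224 d=37/32
  seg 3: a=-4 b=-137/112 c=717/224 d=-117/112
  seg 4: a=-2 b=-107/112 c=-687/224 d=229/224
S(11/2) = -883/224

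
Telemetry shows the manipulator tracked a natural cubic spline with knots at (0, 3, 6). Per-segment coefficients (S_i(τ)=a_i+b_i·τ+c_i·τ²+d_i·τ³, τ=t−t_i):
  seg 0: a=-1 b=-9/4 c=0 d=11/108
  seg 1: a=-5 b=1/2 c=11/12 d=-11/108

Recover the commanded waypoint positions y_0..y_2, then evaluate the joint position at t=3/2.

y_0=-1 y_1=-5 y_2=2
S(3/2) = -129/32

y_0 = S_0(0) = a_0 = -1
y_1 = S_1(0) = a_1 = -5
y_2 = S_1(3) = 2
t_q=3/2 is in segment 0 (τ=3/2); S_0(τ)=-129/32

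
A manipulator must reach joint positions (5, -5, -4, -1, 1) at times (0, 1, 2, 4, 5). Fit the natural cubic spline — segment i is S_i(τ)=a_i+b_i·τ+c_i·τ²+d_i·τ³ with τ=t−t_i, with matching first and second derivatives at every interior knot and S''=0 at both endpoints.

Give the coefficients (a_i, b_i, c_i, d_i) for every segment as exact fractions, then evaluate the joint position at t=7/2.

  seg 0: a=5 b=-785/61 c=0 d=175/61
  seg 1: a=-5 b=-260/61 c=525/61 d=-204/61
  seg 2: a=-4 b=178/61 c=-87/61 d=175/488
  seg 3: a=-1 b=185/122 c=177/244 d=-59/244
S(7/2) = -6331/3904

Δ: Δ0=-10, Δ1=1, Δ2=3/2, Δ3=2
row 1: diag=4, rhs=66; c'=1/4, d'=33/2
row 2: denom=6−1·1/4=23/4; d'=(3−1·33/2)/(23/4)=-54/23
row 3: denom=6−2·8/23=122/23; d'=(3−2·-54/23)/(122/23)=177/122
back: M3=177/122
back: M2=-54/23−8/23·177/122=-174/61
back: M1=33/2−1/4·-174/61=1050/61
M: M0=0, M1=1050/61, M2=-174/61, M3=177/122, M4=0
seg 0: a=5, c=M0/2=0, d=(M1−M0)/(6·1)=175/61, b=Δ0−h0·(2M0+M1)/6=-785/61
seg 1: a=-5, c=M1/2=525/61, d=(M2−M1)/(6·1)=-204/61, b=Δ1−h1·(2M1+M2)/6=-260/61
seg 2: a=-4, c=M2/2=-87/61, d=(M3−M2)/(6·2)=175/488, b=Δ2−h2·(2M2+M3)/6=178/61
seg 3: a=-1, c=M3/2=177/244, d=(M4−M3)/(6·1)=-59/244, b=Δ3−h3·(2M3+M4)/6=185/122
t_q=7/2 → seg 2, τ=3/2; S=-4+178/61·τ+-87/61·τ²+175/488·τ³=-6331/3904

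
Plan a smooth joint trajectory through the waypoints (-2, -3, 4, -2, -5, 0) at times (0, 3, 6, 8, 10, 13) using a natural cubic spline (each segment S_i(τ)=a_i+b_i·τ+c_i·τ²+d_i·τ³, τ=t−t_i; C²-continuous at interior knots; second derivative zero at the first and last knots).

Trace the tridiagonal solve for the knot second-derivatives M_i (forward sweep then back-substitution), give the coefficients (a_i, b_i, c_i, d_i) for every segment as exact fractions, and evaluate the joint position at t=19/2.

Δ: Δ0=-1/3, Δ1=7/3, Δ2=-3, Δ3=-3/2, Δ4=5/3
row 1: diag=12, rhs=16; c'=1/4, d'=4/3
row 2: denom=10−3·1/4=37/4; d'=(-32−3·4/3)/(37/4)=-144/37
row 3: denom=8−2·8/37=280/37; d'=(9−2·-144/37)/(280/37)=621/280
row 4: denom=10−2·37/140=663/70; d'=(19−2·621/280)/(663/70)=2039/1326
back: M4=2039/1326
back: M3=621/280−37/140·2039/1326=1201/663
back: M2=-144/37−8/37·1201/663=-2840/663
back: M1=4/3−1/4·-2840/663=1594/663
M: M0=0, M1=1594/663, M2=-2840/663, M3=1201/663, M4=2039/1326, M5=0
seg 0: a=-2, c=M0/2=0, d=(M1−M0)/(6·3)=797/5967, b=Δ0−h0·(2M0+M1)/6=-1018/663
seg 1: a=-3, c=M1/2=797/663, d=(M2−M1)/(6·3)=-739/1989, b=Δ1−h1·(2M1+M2)/6=1373/663
seg 2: a=4, c=M2/2=-1420/663, d=(M3−M2)/(6·2)=449/884, b=Δ2−h2·(2M2+M3)/6=-496/663
seg 3: a=-2, c=M3/2=1201/1326, d=(M4−M3)/(6·2)=-121/5304, b=Δ3−h3·(2M3+M4)/6=-2135/663
seg 4: a=-5, c=M4/2=2039/2652, d=(M5−M4)/(6·3)=-2039/23868, b=Δ4−h4·(2M4+M5)/6=57/442
t_q=19/2 → seg 3, τ=3/2; S=-2+-2135/663·τ+1201/1326·τ²+-121/5304·τ³=-68873/14144

  seg 0: a=-2 b=-1018/663 c=0 d=797/5967
  seg 1: a=-3 b=1373/663 c=797/663 d=-739/1989
  seg 2: a=4 b=-496/663 c=-1420/663 d=449/884
  seg 3: a=-2 b=-2135/663 c=1201/1326 d=-121/5304
  seg 4: a=-5 b=57/442 c=2039/2652 d=-2039/23868
S(19/2) = -68873/14144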